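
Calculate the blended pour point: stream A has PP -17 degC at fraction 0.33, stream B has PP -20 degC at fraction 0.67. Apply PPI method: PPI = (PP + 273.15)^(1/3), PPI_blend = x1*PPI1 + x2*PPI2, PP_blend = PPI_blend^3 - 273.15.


PPI_1 = (-17 + 273.15)^(1/3) = 6.350844
PPI_2 = (-20 + 273.15)^(1/3) = 6.325953
PPI_blend = 0.33 * 6.350844 + 0.67 * 6.325953 = 6.334167
PP_blend = 6.334167^3 - 273.15 = 254.1374 - 273.15 = -19.01

-19.01 degC


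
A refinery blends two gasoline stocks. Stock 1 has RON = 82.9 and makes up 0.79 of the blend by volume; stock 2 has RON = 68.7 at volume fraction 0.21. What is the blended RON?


Linear blending: RON_blend = sum(vi * RONi)
Contribution 1: 0.79 * 82.9 = 65.491
Contribution 2: 0.21 * 68.7 = 14.427
RON_blend = 65.491 + 14.427 = 79.918

79.918


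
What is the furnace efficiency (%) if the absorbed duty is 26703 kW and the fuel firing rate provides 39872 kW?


Furnace efficiency = Q_absorbed / Q_fuel * 100
= 26703 / 39872 * 100 = 66.97

66.97 %


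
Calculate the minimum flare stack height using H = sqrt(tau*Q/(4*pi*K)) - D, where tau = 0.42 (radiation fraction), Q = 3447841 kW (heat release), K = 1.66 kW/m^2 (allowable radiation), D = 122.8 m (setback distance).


tau*Q/(4*pi*K) = 0.42 * 3447841 / (4 * pi * 1.66) = 69419
sqrt(69419) = 263.475
H = 263.475 - 122.8 = 140.7

140.7 m


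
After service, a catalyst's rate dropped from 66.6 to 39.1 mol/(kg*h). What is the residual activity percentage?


Activity (%) = (rate_used / rate_fresh) * 100
rate_used = 39.1, rate_fresh = 66.6
= (39.1 / 66.6) * 100
= 0.5871 * 100 = 58.71

58.71 %


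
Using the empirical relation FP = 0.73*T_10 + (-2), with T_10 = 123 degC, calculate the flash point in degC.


FP = 0.73 * 123 + (-2) = 87.79

87.79 degC


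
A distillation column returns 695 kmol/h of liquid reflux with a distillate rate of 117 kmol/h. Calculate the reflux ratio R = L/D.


Reflux ratio definition: R = L / D (liquid returned / distillate withdrawn)
L = 695 kmol/h, D = 117 kmol/h
R = 695 / 117 = 5.940

5.940


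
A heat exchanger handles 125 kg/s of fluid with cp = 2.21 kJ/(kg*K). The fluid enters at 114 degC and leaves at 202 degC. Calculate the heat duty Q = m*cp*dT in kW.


Q = m_dot * cp * delta_T
delta_T = 202 - 114 = 88 K
Q = 125 * 2.21 * 88
= 276.25 * 88
= 24310 kW

24310 kW


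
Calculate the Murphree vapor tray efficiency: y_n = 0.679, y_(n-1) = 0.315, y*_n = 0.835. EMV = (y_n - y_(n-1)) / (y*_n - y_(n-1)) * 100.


Murphree vapor efficiency: EMV = (y_n - y_(n-1)) / (y*_n - y_(n-1)) * 100
EMV = (0.679 - 0.315) / (0.835 - 0.315) * 100 = 0.364 / 0.52 * 100 = 70.00

70.00 %


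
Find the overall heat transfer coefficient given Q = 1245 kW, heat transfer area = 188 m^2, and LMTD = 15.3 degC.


From Q = U*A*LMTD, U = Q / (A * LMTD)
U = 1245 / (188 * 15.3) = 1245 / 2876.4 = 0.4328

0.4328 kW/(m^2*K)


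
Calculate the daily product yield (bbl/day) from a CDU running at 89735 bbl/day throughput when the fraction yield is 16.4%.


Crude throughput = 89735 bbl/day
Fraction yield = 16.4%
yield = throughput * fraction / 100
yield = 89735 * 16.4 / 100 = 14716.54

14716.54 bbl/day


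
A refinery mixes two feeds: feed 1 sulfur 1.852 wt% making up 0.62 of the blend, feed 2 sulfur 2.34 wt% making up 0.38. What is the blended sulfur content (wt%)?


Linear sulfur blending: S_blend = x1*S1 + x2*S2
Contribution 1: 0.62 * 1.852 = 1.14824 wt%
Contribution 2: 0.38 * 2.34 = 0.8892 wt%
S_blend = 1.14824 + 0.8892 = 2.03744

2.03744 wt%


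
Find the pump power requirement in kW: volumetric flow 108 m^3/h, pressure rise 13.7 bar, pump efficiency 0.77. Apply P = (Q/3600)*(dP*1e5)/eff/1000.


Q = 108 / 3600 = 0.03 m^3/s
P = 0.03 * (13.7 * 1e5) / 0.77 / 1000 = 53.38

53.38 kW


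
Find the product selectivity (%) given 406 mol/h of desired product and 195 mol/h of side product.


Selectivity = desired / (desired + undesired) * 100
Total products = 406 + 195 = 601 mol/h
S = 406 / 601 * 100
= 0.6755 * 100
= 67.55 %

67.55 %


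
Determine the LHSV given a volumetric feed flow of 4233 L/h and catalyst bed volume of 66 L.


LHSV = volumetric feed rate / catalyst volume
= 4233 L/h / 66 L
= 64.14 h^-1

64.14 h^-1


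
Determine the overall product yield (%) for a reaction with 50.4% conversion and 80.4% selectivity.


Overall yield = conversion (%) * selectivity (%) / 100
Conversion = 50.4%, Selectivity = 80.4%
Y = 50.4 * 80.4 / 100
= 40.5216 %

40.5216 %


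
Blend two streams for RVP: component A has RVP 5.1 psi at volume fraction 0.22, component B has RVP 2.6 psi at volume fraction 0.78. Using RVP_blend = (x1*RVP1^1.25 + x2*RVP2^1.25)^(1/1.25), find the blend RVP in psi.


Chevron index: RVP_blend = (sum xi*RVPi^1.25)^(1/1.25)
RVP^1.25 terms: 0.22 * 5.1^1.25 + 0.78 * 2.6^1.25 = 4.26131
RVP_blend = 4.26131^(1/1.25) = 3.189

3.189 psi


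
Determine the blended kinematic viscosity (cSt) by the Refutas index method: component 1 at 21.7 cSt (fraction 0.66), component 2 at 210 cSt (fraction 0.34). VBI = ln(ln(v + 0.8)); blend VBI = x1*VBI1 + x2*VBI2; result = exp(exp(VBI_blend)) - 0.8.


Refutas method: VBN_i = 14.534*ln(ln(visc_i + 0.8)) + 10.975, blended linearly by mass fraction; since VBN is linear in VBI_i = ln(ln(visc_i + 0.8)) and the fractions sum to 1, blend VBI directly: visc = exp(exp(VBI_blend)) - 0.8
VBI_1 = ln(ln(21.7 + 0.8)) = 1.13575
VBI_2 = ln(ln(210 + 0.8)) = 1.67727
VBI_blend = 0.66 * 1.13575 + 0.34 * 1.67727 = 1.31987
visc_blend = exp(exp(1.31987)) - 0.8 = 41.42

41.42 cSt


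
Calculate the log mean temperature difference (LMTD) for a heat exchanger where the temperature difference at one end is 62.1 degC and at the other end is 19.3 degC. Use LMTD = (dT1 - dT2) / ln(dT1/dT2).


LMTD = (dT1 - dT2) / ln(dT1/dT2)
= (62.1 - 19.3) / ln(62.1 / 19.3) = 42.8 / 1.16864 = 36.62

36.62 degC


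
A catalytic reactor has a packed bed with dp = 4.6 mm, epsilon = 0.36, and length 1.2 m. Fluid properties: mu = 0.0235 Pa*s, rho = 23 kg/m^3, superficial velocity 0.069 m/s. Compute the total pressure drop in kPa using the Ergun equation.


dp = 4.6 mm = 0.0046 m
Viscous term = 150*0.0235*0.069*(1-0.36)^2 / (0.0046^2*0.36^3) = 100913
Inertial term = 1.75*23*0.069^2*(1-0.36) / (0.0046*0.36^3) = 571.451
dP/L = 100913 + 571.451 = 101484 Pa/m
dP = 101484 * 1.2 / 1000 = 121.8 kPa

121.8 kPa


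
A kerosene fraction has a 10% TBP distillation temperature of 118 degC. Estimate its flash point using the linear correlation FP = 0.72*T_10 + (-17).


FP = 0.72 * 118 + (-17) = 67.96

67.96 degC


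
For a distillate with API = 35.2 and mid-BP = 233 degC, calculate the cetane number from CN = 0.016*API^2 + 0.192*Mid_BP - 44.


CN = 0.016 * 35.2^2 + 0.192 * 233 - 44
CN = 19.82464 + 44.736 - 44 = 20.56064

20.56064


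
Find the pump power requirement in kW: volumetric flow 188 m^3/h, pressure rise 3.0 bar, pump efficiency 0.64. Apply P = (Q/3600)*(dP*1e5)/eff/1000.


Q = 188 / 3600 = 0.0522222 m^3/s
P = 0.0522222 * (3.0 * 1e5) / 0.64 / 1000 = 24.48

24.48 kW


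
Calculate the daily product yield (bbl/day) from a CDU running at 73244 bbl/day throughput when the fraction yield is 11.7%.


Crude throughput = 73244 bbl/day
Fraction yield = 11.7%
yield = throughput * fraction / 100
yield = 73244 * 11.7 / 100 = 8569.548

8569.548 bbl/day


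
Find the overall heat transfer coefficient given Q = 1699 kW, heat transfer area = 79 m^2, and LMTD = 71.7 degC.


From Q = U*A*LMTD, U = Q / (A * LMTD)
U = 1699 / (79 * 71.7) = 1699 / 5664.3 = 0.2999

0.2999 kW/(m^2*K)


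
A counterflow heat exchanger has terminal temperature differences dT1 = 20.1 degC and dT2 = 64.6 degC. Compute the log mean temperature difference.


LMTD = (dT1 - dT2) / ln(dT1/dT2)
= (20.1 - 64.6) / ln(20.1 / 64.6) = -44.5 / -1.16749 = 38.12

38.12 degC


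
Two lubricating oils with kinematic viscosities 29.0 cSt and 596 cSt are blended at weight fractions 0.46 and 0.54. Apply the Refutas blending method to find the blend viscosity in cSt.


Refutas method: VBN_i = 14.534*ln(ln(visc_i + 0.8)) + 10.975, blended linearly by mass fraction; since VBN is linear in VBI_i = ln(ln(visc_i + 0.8)) and the fractions sum to 1, blend VBI directly: visc = exp(exp(VBI_blend)) - 0.8
VBI_1 = ln(ln(29.0 + 0.8)) = 1.22216
VBI_2 = ln(ln(596 + 0.8)) = 1.85498
VBI_blend = 0.46 * 1.22216 + 0.54 * 1.85498 = 1.56388
visc_blend = exp(exp(1.56388)) - 0.8 = 118.0

118.0 cSt


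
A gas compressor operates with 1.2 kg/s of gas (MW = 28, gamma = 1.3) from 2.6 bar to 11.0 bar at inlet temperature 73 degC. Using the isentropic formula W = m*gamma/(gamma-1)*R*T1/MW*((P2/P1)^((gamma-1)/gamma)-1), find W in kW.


Isentropic work: W = m*(gamma/(gamma-1))*(R*T1/MW)*((P2/P1)^((gamma-1)/gamma) - 1)
T1 = 73 + 273.15 = 346.15 K
Pressure ratio = 11.0 / 2.6 = 4.23077
Exponent = (1.3 - 1)/1.3 = 0.230769
(P2/P1)^exp - 1 = 4.23077^0.230769 - 1 = 0.394949
W = 1.2 * 1.3 / 0.3 * 8.314 * 346.15 / 28 * 0.394949 = 211.1

211.1 kW


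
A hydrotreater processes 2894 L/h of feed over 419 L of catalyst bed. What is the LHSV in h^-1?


LHSV = volumetric feed rate / catalyst volume
= 2894 L/h / 419 L
= 6.907 h^-1

6.907 h^-1


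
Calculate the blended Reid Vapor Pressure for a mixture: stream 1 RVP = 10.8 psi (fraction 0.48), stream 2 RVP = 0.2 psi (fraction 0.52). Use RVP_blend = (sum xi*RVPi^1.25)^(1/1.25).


Chevron index: RVP_blend = (sum xi*RVPi^1.25)^(1/1.25)
RVP^1.25 terms: 0.48 * 10.8^1.25 + 0.52 * 0.2^1.25 = 9.46724
RVP_blend = 9.46724^(1/1.25) = 6.039

6.039 psi


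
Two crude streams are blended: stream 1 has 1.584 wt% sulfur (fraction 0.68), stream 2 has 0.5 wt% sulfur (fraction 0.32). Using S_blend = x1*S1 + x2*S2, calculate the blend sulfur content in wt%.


Linear sulfur blending: S_blend = x1*S1 + x2*S2
Contribution 1: 0.68 * 1.584 = 1.07712 wt%
Contribution 2: 0.32 * 0.5 = 0.16 wt%
S_blend = 1.07712 + 0.16 = 1.23712

1.23712 wt%


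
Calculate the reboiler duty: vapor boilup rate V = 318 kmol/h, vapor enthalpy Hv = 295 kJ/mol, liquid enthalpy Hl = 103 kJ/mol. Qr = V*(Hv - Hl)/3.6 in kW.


Qr = 318 * (295 - 103) / 3.6 = 318 * 192 / 3.6 = 16960

16960 kW


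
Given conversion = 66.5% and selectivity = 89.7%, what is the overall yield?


Overall yield = conversion (%) * selectivity (%) / 100
Conversion = 66.5%, Selectivity = 89.7%
Y = 66.5 * 89.7 / 100
= 59.6505 %

59.6505 %


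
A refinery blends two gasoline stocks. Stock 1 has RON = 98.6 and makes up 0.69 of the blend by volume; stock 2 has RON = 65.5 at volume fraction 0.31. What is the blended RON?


Linear blending: RON_blend = sum(vi * RONi)
Contribution 1: 0.69 * 98.6 = 68.034
Contribution 2: 0.31 * 65.5 = 20.305
RON_blend = 68.034 + 20.305 = 88.339

88.339


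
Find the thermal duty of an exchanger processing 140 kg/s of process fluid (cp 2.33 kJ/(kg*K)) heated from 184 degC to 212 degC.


Q = m_dot * cp * delta_T
delta_T = 212 - 184 = 28 K
Q = 140 * 2.33 * 28
= 326.2 * 28
= 9133.6 kW

9133.6 kW


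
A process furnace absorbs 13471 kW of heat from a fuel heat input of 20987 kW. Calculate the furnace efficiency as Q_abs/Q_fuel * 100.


Furnace efficiency = Q_absorbed / Q_fuel * 100
= 13471 / 20987 * 100 = 64.19

64.19 %


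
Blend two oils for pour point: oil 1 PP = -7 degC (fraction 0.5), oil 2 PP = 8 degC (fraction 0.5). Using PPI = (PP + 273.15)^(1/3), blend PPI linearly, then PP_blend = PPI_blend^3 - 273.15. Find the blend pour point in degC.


PPI_1 = (-7 + 273.15)^(1/3) = 6.432436
PPI_2 = (8 + 273.15)^(1/3) = 6.551077
PPI_blend = 0.5 * 6.432436 + 0.5 * 6.551077 = 6.491757
PP_blend = 6.491757^3 - 273.15 = 273.5815 - 273.15 = 0.43

0.43 degC


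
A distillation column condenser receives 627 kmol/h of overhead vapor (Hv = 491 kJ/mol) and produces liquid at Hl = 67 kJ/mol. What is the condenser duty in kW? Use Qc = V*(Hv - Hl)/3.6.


Qc = 627 * (491 - 67) / 3.6 = 627 * 424 / 3.6 = 73850

73850 kW


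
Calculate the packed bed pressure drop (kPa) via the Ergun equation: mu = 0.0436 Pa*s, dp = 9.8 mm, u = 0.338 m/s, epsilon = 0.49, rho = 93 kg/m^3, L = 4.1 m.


dp = 9.8 mm = 0.0098 m
Viscous term = 150*0.0436*0.338*(1-0.49)^2 / (0.0098^2*0.49^3) = 50885.5
Inertial term = 1.75*93*0.338^2*(1-0.49) / (0.0098*0.49^3) = 8224.51
dP/L = 50885.5 + 8224.51 = 59110 Pa/m
dP = 59110 * 4.1 / 1000 = 242.4 kPa

242.4 kPa


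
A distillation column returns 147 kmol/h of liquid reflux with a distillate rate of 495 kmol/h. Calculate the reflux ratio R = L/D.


Reflux ratio definition: R = L / D (liquid returned / distillate withdrawn)
L = 147 kmol/h, D = 495 kmol/h
R = 147 / 495 = 0.2970

0.2970


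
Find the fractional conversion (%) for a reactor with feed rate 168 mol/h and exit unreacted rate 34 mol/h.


X = (F_in - F_out) / F_in * 100
Moles reacted = 168 - 34 = 134
X = 134 / 168 * 100
= 0.7976 * 100
= 79.76 %

79.76 %


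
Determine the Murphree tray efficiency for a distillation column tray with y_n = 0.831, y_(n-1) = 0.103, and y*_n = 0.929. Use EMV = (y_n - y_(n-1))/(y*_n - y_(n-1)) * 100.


Murphree vapor efficiency: EMV = (y_n - y_(n-1)) / (y*_n - y_(n-1)) * 100
EMV = (0.831 - 0.103) / (0.929 - 0.103) * 100 = 0.728 / 0.826 * 100 = 88.14

88.14 %


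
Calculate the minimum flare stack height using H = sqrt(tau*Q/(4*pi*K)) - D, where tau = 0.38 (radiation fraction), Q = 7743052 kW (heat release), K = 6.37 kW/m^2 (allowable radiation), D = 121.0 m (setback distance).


tau*Q/(4*pi*K) = 0.38 * 7743052 / (4 * pi * 6.37) = 36757.5
sqrt(36757.5) = 191.722
H = 191.722 - 121.0 = 70.72

70.72 m


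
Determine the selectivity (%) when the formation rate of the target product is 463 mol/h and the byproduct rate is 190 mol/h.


Selectivity = desired / (desired + undesired) * 100
Total products = 463 + 190 = 653 mol/h
S = 463 / 653 * 100
= 0.7090 * 100
= 70.90 %

70.90 %


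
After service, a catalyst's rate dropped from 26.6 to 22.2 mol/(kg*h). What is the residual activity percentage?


Activity (%) = (rate_used / rate_fresh) * 100
rate_used = 22.2, rate_fresh = 26.6
= (22.2 / 26.6) * 100
= 0.8346 * 100 = 83.46

83.46 %


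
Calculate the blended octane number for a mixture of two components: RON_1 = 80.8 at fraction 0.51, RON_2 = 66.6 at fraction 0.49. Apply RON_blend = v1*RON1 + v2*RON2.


Linear blending: RON_blend = sum(vi * RONi)
Contribution 1: 0.51 * 80.8 = 41.208
Contribution 2: 0.49 * 66.6 = 32.634
RON_blend = 41.208 + 32.634 = 73.842

73.842


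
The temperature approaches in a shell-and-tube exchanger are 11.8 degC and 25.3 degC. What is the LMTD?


LMTD = (dT1 - dT2) / ln(dT1/dT2)
= (11.8 - 25.3) / ln(11.8 / 25.3) = -13.5 / -0.762705 = 17.70

17.70 degC


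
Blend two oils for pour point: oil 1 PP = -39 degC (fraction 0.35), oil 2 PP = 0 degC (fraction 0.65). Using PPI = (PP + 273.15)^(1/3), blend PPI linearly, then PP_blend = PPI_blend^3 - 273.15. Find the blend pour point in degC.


PPI_1 = (-39 + 273.15)^(1/3) = 6.163557
PPI_2 = (0 + 273.15)^(1/3) = 6.488342
PPI_blend = 0.35 * 6.163557 + 0.65 * 6.488342 = 6.374667
PP_blend = 6.374667^3 - 273.15 = 259.0434 - 273.15 = -14.11

-14.11 degC


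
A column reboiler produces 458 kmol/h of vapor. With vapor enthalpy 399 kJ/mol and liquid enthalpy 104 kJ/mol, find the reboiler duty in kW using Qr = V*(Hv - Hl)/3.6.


Qr = 458 * (399 - 104) / 3.6 = 458 * 295 / 3.6 = 37530

37530 kW


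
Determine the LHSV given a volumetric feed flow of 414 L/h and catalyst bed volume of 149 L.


LHSV = volumetric feed rate / catalyst volume
= 414 L/h / 149 L
= 2.779 h^-1

2.779 h^-1


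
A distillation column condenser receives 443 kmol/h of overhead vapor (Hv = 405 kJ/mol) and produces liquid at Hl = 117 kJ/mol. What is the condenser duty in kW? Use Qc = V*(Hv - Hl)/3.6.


Qc = 443 * (405 - 117) / 3.6 = 443 * 288 / 3.6 = 35440

35440 kW


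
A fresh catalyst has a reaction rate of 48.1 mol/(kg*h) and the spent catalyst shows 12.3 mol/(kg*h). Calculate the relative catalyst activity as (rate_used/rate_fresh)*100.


Activity (%) = (rate_used / rate_fresh) * 100
rate_used = 12.3, rate_fresh = 48.1
= (12.3 / 48.1) * 100
= 0.2557 * 100 = 25.57

25.57 %


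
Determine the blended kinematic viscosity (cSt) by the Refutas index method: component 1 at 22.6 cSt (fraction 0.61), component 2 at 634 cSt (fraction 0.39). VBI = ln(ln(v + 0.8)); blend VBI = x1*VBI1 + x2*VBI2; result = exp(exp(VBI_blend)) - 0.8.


Refutas method: VBN_i = 14.534*ln(ln(visc_i + 0.8)) + 10.975, blended linearly by mass fraction; since VBN is linear in VBI_i = ln(ln(visc_i + 0.8)) and the fractions sum to 1, blend VBI directly: visc = exp(exp(VBI_blend)) - 0.8
VBI_1 = ln(ln(22.6 + 0.8)) = 1.14827
VBI_2 = ln(ln(634 + 0.8)) = 1.86459
VBI_blend = 0.61 * 1.14827 + 0.39 * 1.86459 = 1.42763
visc_blend = exp(exp(1.42763)) - 0.8 = 63.84

63.84 cSt


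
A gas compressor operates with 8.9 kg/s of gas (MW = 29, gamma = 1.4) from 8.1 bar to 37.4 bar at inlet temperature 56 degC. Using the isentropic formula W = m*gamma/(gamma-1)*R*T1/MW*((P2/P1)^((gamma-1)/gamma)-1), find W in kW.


Isentropic work: W = m*(gamma/(gamma-1))*(R*T1/MW)*((P2/P1)^((gamma-1)/gamma) - 1)
T1 = 56 + 273.15 = 329.15 K
Pressure ratio = 37.4 / 8.1 = 4.61728
Exponent = (1.4 - 1)/1.4 = 0.285714
(P2/P1)^exp - 1 = 4.61728^0.285714 - 1 = 0.548191
W = 8.9 * 1.4 / 0.4 * 8.314 * 329.15 / 29 * 0.548191 = 1611

1611 kW


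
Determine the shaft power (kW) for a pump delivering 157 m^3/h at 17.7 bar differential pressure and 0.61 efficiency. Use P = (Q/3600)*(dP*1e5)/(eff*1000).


Q = 157 / 3600 = 0.0436111 m^3/s
P = 0.0436111 * (17.7 * 1e5) / 0.61 / 1000 = 126.5

126.5 kW


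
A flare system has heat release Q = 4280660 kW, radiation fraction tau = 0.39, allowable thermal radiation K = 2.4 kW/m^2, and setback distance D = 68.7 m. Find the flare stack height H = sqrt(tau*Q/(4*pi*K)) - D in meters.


tau*Q/(4*pi*K) = 0.39 * 4280660 / (4 * pi * 2.4) = 55354.7
sqrt(55354.7) = 235.276
H = 235.276 - 68.7 = 166.6

166.6 m


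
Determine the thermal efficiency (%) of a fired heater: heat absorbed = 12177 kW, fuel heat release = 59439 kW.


Furnace efficiency = Q_absorbed / Q_fuel * 100
= 12177 / 59439 * 100 = 20.49

20.49 %


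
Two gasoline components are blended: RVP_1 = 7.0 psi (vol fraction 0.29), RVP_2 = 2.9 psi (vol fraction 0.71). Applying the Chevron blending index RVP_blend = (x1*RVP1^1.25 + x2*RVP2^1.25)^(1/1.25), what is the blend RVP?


Chevron index: RVP_blend = (sum xi*RVPi^1.25)^(1/1.25)
RVP^1.25 terms: 0.29 * 7.0^1.25 + 0.71 * 2.9^1.25 = 5.98888
RVP_blend = 5.98888^(1/1.25) = 4.187

4.187 psi


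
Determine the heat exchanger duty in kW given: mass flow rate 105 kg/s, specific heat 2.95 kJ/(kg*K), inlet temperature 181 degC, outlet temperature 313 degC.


Q = m_dot * cp * delta_T
delta_T = 313 - 181 = 132 K
Q = 105 * 2.95 * 132
= 309.75 * 132
= 40887 kW

40887 kW


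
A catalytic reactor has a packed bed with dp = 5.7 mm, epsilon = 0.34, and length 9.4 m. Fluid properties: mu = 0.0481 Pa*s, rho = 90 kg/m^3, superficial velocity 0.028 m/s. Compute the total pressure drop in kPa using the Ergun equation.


dp = 5.7 mm = 0.0057 m
Viscous term = 150*0.0481*0.028*(1-0.34)^2 / (0.0057^2*0.34^3) = 68912.1
Inertial term = 1.75*90*0.028^2*(1-0.34) / (0.0057*0.34^3) = 363.772
dP/L = 68912.1 + 363.772 = 69275.9 Pa/m
dP = 69275.9 * 9.4 / 1000 = 651.2 kPa

651.2 kPa


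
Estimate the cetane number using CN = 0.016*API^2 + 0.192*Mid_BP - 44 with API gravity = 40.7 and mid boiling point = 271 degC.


CN = 0.016 * 40.7^2 + 0.192 * 271 - 44
CN = 26.50384 + 52.032 - 44 = 34.53584

34.53584


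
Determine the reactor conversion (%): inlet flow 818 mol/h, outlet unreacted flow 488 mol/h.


X = (F_in - F_out) / F_in * 100
Moles reacted = 818 - 488 = 330
X = 330 / 818 * 100
= 0.4034 * 100
= 40.34 %

40.34 %


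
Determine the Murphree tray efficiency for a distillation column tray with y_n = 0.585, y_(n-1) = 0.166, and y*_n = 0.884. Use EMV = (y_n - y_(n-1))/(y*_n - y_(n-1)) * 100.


Murphree vapor efficiency: EMV = (y_n - y_(n-1)) / (y*_n - y_(n-1)) * 100
EMV = (0.585 - 0.166) / (0.884 - 0.166) * 100 = 0.419 / 0.718 * 100 = 58.36

58.36 %


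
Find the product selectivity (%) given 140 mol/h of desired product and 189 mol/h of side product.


Selectivity = desired / (desired + undesired) * 100
Total products = 140 + 189 = 329 mol/h
S = 140 / 329 * 100
= 0.4255 * 100
= 42.55 %

42.55 %


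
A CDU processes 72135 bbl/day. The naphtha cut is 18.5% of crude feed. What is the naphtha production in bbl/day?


Crude throughput = 72135 bbl/day
Fraction yield = 18.5%
yield = throughput * fraction / 100
yield = 72135 * 18.5 / 100 = 13344.975

13344.975 bbl/day


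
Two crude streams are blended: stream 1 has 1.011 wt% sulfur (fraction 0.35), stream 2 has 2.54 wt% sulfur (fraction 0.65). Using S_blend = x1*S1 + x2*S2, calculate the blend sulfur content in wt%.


Linear sulfur blending: S_blend = x1*S1 + x2*S2
Contribution 1: 0.35 * 1.011 = 0.35385 wt%
Contribution 2: 0.65 * 2.54 = 1.651 wt%
S_blend = 0.35385 + 1.651 = 2.00485

2.00485 wt%


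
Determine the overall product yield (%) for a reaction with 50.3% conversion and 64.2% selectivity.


Overall yield = conversion (%) * selectivity (%) / 100
Conversion = 50.3%, Selectivity = 64.2%
Y = 50.3 * 64.2 / 100
= 32.2926 %

32.2926 %


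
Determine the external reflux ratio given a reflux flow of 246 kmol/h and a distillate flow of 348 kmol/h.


Reflux ratio definition: R = L / D (liquid returned / distillate withdrawn)
L = 246 kmol/h, D = 348 kmol/h
R = 246 / 348 = 0.7069

0.7069


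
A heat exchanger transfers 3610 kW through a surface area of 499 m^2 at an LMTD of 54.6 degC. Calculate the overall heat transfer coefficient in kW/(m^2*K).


From Q = U*A*LMTD, U = Q / (A * LMTD)
U = 3610 / (499 * 54.6) = 3610 / 27245.4 = 0.1325

0.1325 kW/(m^2*K)


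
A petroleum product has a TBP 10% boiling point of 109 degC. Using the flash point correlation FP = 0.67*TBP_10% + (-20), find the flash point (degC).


FP = 0.67 * 109 + (-20) = 53.03

53.03 degC


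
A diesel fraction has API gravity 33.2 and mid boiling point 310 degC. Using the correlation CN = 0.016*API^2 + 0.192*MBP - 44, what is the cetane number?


CN = 0.016 * 33.2^2 + 0.192 * 310 - 44
CN = 17.63584 + 59.52 - 44 = 33.15584

33.15584


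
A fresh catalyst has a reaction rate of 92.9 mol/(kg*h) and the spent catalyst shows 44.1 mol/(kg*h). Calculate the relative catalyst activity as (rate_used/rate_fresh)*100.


Activity (%) = (rate_used / rate_fresh) * 100
rate_used = 44.1, rate_fresh = 92.9
= (44.1 / 92.9) * 100
= 0.4747 * 100 = 47.47

47.47 %


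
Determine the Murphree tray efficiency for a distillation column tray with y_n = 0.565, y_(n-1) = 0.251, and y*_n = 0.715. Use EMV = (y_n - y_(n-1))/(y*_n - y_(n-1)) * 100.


Murphree vapor efficiency: EMV = (y_n - y_(n-1)) / (y*_n - y_(n-1)) * 100
EMV = (0.565 - 0.251) / (0.715 - 0.251) * 100 = 0.314 / 0.464 * 100 = 67.67

67.67 %


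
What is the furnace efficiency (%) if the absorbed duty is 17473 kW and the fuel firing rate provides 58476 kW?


Furnace efficiency = Q_absorbed / Q_fuel * 100
= 17473 / 58476 * 100 = 29.88

29.88 %


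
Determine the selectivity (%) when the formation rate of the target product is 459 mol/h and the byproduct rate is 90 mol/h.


Selectivity = desired / (desired + undesired) * 100
Total products = 459 + 90 = 549 mol/h
S = 459 / 549 * 100
= 0.8361 * 100
= 83.61 %

83.61 %


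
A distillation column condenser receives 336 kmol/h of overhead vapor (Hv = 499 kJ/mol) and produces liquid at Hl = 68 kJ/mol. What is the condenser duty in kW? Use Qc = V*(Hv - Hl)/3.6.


Qc = 336 * (499 - 68) / 3.6 = 336 * 431 / 3.6 = 40230

40230 kW


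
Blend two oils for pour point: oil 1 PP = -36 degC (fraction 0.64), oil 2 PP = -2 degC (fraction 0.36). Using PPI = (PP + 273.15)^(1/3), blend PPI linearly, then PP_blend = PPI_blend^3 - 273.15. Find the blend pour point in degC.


PPI_1 = (-36 + 273.15)^(1/3) = 6.189768
PPI_2 = (-2 + 273.15)^(1/3) = 6.472467
PPI_blend = 0.64 * 6.189768 + 0.36 * 6.472467 = 6.29154
PP_blend = 6.29154^3 - 273.15 = 249.041 - 273.15 = -24.11

-24.11 degC


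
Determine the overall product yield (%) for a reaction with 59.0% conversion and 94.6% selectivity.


Overall yield = conversion (%) * selectivity (%) / 100
Conversion = 59.0%, Selectivity = 94.6%
Y = 59.0 * 94.6 / 100
= 55.814 %

55.814 %


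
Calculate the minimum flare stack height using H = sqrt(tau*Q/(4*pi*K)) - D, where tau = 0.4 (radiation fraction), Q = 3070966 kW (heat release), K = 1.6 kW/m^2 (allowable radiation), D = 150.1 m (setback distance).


tau*Q/(4*pi*K) = 0.4 * 3070966 / (4 * pi * 1.6) = 61094.9
sqrt(61094.9) = 247.174
H = 247.174 - 150.1 = 97.07

97.07 m


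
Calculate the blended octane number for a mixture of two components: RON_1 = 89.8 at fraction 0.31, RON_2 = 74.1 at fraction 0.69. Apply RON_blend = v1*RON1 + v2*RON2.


Linear blending: RON_blend = sum(vi * RONi)
Contribution 1: 0.31 * 89.8 = 27.838
Contribution 2: 0.69 * 74.1 = 51.129
RON_blend = 27.838 + 51.129 = 78.967

78.967


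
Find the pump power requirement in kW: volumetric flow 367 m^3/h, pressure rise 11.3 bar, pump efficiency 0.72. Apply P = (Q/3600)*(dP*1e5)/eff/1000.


Q = 367 / 3600 = 0.101944 m^3/s
P = 0.101944 * (11.3 * 1e5) / 0.72 / 1000 = 160.0

160.0 kW


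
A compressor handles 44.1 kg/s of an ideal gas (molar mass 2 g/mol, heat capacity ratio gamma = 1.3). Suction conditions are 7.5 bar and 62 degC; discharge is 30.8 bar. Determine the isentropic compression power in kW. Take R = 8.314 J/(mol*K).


Isentropic work: W = m*(gamma/(gamma-1))*(R*T1/MW)*((P2/P1)^((gamma-1)/gamma) - 1)
T1 = 62 + 273.15 = 335.15 K
Pressure ratio = 30.8 / 7.5 = 4.10667
Exponent = (1.3 - 1)/1.3 = 0.230769
(P2/P1)^exp - 1 = 4.10667^0.230769 - 1 = 0.385398
W = 44.1 * 1.3 / 0.3 * 8.314 * 335.15 / 2 * 0.385398 = 102600

102600 kW


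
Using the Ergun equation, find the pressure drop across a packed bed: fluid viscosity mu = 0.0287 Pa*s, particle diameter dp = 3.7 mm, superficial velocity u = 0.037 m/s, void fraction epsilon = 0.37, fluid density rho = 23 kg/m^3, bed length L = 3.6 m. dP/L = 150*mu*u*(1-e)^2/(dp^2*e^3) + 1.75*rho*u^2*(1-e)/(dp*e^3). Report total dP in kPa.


dp = 3.7 mm = 0.0037 m
Viscous term = 150*0.0287*0.037*(1-0.37)^2 / (0.0037^2*0.37^3) = 91169
Inertial term = 1.75*23*0.037^2*(1-0.37) / (0.0037*0.37^3) = 185.226
dP/L = 91169 + 185.226 = 91354.2 Pa/m
dP = 91354.2 * 3.6 / 1000 = 328.9 kPa

328.9 kPa


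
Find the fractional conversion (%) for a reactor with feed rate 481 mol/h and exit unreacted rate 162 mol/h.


X = (F_in - F_out) / F_in * 100
Moles reacted = 481 - 162 = 319
X = 319 / 481 * 100
= 0.6632 * 100
= 66.32 %

66.32 %


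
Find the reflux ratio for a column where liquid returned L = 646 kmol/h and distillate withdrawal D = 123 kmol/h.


Reflux ratio definition: R = L / D (liquid returned / distillate withdrawn)
L = 646 kmol/h, D = 123 kmol/h
R = 646 / 123 = 5.252

5.252


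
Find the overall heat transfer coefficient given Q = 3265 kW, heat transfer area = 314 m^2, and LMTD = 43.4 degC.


From Q = U*A*LMTD, U = Q / (A * LMTD)
U = 3265 / (314 * 43.4) = 3265 / 13627.6 = 0.2396

0.2396 kW/(m^2*K)


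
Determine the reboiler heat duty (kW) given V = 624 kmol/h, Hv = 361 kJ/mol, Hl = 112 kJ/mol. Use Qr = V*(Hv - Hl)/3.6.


Qr = 624 * (361 - 112) / 3.6 = 624 * 249 / 3.6 = 43160

43160 kW


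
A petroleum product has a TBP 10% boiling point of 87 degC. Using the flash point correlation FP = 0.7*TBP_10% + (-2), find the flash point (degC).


FP = 0.7 * 87 + (-2) = 58.9

58.9 degC


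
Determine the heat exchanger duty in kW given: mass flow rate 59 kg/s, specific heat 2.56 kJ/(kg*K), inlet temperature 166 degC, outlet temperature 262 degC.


Q = m_dot * cp * delta_T
delta_T = 262 - 166 = 96 K
Q = 59 * 2.56 * 96
= 151.04 * 96
= 14499.84 kW

14499.84 kW


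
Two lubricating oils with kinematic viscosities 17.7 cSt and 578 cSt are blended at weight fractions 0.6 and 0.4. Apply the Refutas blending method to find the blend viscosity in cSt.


Refutas method: VBN_i = 14.534*ln(ln(visc_i + 0.8)) + 10.975, blended linearly by mass fraction; since VBN is linear in VBI_i = ln(ln(visc_i + 0.8)) and the fractions sum to 1, blend VBI directly: visc = exp(exp(VBI_blend)) - 0.8
VBI_1 = ln(ln(17.7 + 0.8)) = 1.07082
VBI_2 = ln(ln(578 + 0.8)) = 1.85018
VBI_blend = 0.6 * 1.07082 + 0.4 * 1.85018 = 1.38256
visc_blend = exp(exp(1.38256)) - 0.8 = 52.99

52.99 cSt


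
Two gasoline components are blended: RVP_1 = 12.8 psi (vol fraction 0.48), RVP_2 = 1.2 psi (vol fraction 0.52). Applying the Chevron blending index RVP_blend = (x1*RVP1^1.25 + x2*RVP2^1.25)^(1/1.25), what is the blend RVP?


Chevron index: RVP_blend = (sum xi*RVPi^1.25)^(1/1.25)
RVP^1.25 terms: 0.48 * 12.8^1.25 + 0.52 * 1.2^1.25 = 12.2744
RVP_blend = 12.2744^(1/1.25) = 7.434

7.434 psi


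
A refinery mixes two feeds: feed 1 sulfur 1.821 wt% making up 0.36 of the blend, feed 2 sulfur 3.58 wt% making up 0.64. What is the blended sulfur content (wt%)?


Linear sulfur blending: S_blend = x1*S1 + x2*S2
Contribution 1: 0.36 * 1.821 = 0.65556 wt%
Contribution 2: 0.64 * 3.58 = 2.2912 wt%
S_blend = 0.65556 + 2.2912 = 2.94676

2.94676 wt%


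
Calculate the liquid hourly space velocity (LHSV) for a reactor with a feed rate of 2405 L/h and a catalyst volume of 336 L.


LHSV = volumetric feed rate / catalyst volume
= 2405 L/h / 336 L
= 7.158 h^-1

7.158 h^-1


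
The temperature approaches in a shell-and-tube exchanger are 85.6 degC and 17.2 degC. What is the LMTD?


LMTD = (dT1 - dT2) / ln(dT1/dT2)
= (85.6 - 17.2) / ln(85.6 / 17.2) = 68.4 / 1.60478 = 42.62

42.62 degC


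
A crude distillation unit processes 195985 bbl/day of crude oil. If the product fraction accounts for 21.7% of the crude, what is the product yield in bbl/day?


Crude throughput = 195985 bbl/day
Fraction yield = 21.7%
yield = throughput * fraction / 100
yield = 195985 * 21.7 / 100 = 42528.745

42528.745 bbl/day


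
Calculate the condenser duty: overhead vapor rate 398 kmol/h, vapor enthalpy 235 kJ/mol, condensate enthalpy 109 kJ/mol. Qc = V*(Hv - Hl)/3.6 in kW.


Qc = 398 * (235 - 109) / 3.6 = 398 * 126 / 3.6 = 13930

13930 kW


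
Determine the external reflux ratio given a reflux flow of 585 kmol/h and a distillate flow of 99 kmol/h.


Reflux ratio definition: R = L / D (liquid returned / distillate withdrawn)
L = 585 kmol/h, D = 99 kmol/h
R = 585 / 99 = 5.909

5.909


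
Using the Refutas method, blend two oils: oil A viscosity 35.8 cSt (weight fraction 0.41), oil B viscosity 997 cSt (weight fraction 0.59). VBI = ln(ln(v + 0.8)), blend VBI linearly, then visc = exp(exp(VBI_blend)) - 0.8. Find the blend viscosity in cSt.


Refutas method: VBN_i = 14.534*ln(ln(visc_i + 0.8)) + 10.975, blended linearly by mass fraction; since VBN is linear in VBI_i = ln(ln(visc_i + 0.8)) and the fractions sum to 1, blend VBI directly: visc = exp(exp(VBI_blend)) - 0.8
VBI_1 = ln(ln(35.8 + 0.8)) = 1.28095
VBI_2 = ln(ln(997 + 0.8)) = 1.93233
VBI_blend = 0.41 * 1.28095 + 0.59 * 1.93233 = 1.66526
visc_blend = exp(exp(1.66526)) - 0.8 = 197.0

197.0 cSt


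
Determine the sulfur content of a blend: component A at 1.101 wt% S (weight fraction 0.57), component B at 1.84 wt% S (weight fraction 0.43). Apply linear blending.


Linear sulfur blending: S_blend = x1*S1 + x2*S2
Contribution 1: 0.57 * 1.101 = 0.62757 wt%
Contribution 2: 0.43 * 1.84 = 0.7912 wt%
S_blend = 0.62757 + 0.7912 = 1.41877

1.41877 wt%


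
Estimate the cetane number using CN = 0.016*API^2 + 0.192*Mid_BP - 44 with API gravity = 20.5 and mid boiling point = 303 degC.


CN = 0.016 * 20.5^2 + 0.192 * 303 - 44
CN = 6.724 + 58.176 - 44 = 20.9

20.9


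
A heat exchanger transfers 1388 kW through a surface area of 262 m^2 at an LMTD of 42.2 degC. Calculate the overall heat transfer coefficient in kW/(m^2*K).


From Q = U*A*LMTD, U = Q / (A * LMTD)
U = 1388 / (262 * 42.2) = 1388 / 11056.4 = 0.1255

0.1255 kW/(m^2*K)


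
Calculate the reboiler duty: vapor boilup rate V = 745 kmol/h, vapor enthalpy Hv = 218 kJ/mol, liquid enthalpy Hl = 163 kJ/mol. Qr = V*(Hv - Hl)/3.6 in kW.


Qr = 745 * (218 - 163) / 3.6 = 745 * 55 / 3.6 = 11380

11380 kW


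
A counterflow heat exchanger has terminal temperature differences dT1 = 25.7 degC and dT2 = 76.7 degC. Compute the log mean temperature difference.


LMTD = (dT1 - dT2) / ln(dT1/dT2)
= (25.7 - 76.7) / ln(25.7 / 76.7) = -51 / -1.09341 = 46.64

46.64 degC


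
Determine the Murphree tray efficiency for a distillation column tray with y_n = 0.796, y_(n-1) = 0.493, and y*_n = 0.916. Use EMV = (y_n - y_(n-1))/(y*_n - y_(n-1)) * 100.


Murphree vapor efficiency: EMV = (y_n - y_(n-1)) / (y*_n - y_(n-1)) * 100
EMV = (0.796 - 0.493) / (0.916 - 0.493) * 100 = 0.303 / 0.423 * 100 = 71.63

71.63 %


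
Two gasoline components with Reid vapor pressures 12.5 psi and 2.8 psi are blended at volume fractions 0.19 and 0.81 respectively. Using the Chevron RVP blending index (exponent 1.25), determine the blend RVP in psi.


Chevron index: RVP_blend = (sum xi*RVPi^1.25)^(1/1.25)
RVP^1.25 terms: 0.19 * 12.5^1.25 + 0.81 * 2.8^1.25 = 7.39953
RVP_blend = 7.39953^(1/1.25) = 4.959

4.959 psi


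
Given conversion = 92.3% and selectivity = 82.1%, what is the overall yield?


Overall yield = conversion (%) * selectivity (%) / 100
Conversion = 92.3%, Selectivity = 82.1%
Y = 92.3 * 82.1 / 100
= 75.7783 %

75.7783 %


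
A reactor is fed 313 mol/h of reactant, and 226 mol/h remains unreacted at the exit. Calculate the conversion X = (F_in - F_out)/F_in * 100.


X = (F_in - F_out) / F_in * 100
Moles reacted = 313 - 226 = 87
X = 87 / 313 * 100
= 0.2780 * 100
= 27.80 %

27.80 %


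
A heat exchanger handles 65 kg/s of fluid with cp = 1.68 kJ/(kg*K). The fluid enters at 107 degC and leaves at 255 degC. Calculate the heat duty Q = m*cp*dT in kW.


Q = m_dot * cp * delta_T
delta_T = 255 - 107 = 148 K
Q = 65 * 1.68 * 148
= 109.2 * 148
= 16161.6 kW

16161.6 kW


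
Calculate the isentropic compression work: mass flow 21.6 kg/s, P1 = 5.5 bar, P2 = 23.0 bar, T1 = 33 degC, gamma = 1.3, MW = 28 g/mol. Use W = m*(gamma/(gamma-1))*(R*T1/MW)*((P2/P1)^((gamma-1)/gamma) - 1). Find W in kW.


Isentropic work: W = m*(gamma/(gamma-1))*(R*T1/MW)*((P2/P1)^((gamma-1)/gamma) - 1)
T1 = 33 + 273.15 = 306.15 K
Pressure ratio = 23.0 / 5.5 = 4.18182
Exponent = (1.3 - 1)/1.3 = 0.230769
(P2/P1)^exp - 1 = 4.18182^0.230769 - 1 = 0.391207
W = 21.6 * 1.3 / 0.3 * 8.314 * 306.15 / 28 * 0.391207 = 3329

3329 kW


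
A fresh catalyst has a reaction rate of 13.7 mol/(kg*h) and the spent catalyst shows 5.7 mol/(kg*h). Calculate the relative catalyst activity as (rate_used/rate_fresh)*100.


Activity (%) = (rate_used / rate_fresh) * 100
rate_used = 5.7, rate_fresh = 13.7
= (5.7 / 13.7) * 100
= 0.4161 * 100 = 41.61

41.61 %


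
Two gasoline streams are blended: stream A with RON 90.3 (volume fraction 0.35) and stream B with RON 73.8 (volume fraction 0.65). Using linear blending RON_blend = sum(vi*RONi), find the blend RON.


Linear blending: RON_blend = sum(vi * RONi)
Contribution 1: 0.35 * 90.3 = 31.605
Contribution 2: 0.65 * 73.8 = 47.97
RON_blend = 31.605 + 47.97 = 79.575

79.575


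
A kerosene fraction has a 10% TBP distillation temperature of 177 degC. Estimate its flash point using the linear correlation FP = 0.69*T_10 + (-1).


FP = 0.69 * 177 + (-1) = 121.13

121.13 degC


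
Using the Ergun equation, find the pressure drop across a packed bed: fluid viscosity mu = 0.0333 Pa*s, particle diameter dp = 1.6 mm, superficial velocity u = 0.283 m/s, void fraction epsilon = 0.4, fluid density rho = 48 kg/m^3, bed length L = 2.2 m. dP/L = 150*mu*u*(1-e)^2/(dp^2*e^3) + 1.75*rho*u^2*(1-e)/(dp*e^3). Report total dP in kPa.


dp = 1.6 mm = 0.0016 m
Viscous term = 150*0.0333*0.283*(1-0.4)^2 / (0.0016^2*0.4^3) = 3106020
Inertial term = 1.75*48*0.283^2*(1-0.4) / (0.0016*0.4^3) = 39418.8
dP/L = 3106020 + 39418.8 = 3145440 Pa/m
dP = 3145440 * 2.2 / 1000 = 6920 kPa

6920 kPa


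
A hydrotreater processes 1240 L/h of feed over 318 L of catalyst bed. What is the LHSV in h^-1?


LHSV = volumetric feed rate / catalyst volume
= 1240 L/h / 318 L
= 3.899 h^-1

3.899 h^-1


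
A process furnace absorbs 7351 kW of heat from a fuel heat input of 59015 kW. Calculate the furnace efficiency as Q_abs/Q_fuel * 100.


Furnace efficiency = Q_absorbed / Q_fuel * 100
= 7351 / 59015 * 100 = 12.46

12.46 %


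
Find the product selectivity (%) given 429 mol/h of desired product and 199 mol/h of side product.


Selectivity = desired / (desired + undesired) * 100
Total products = 429 + 199 = 628 mol/h
S = 429 / 628 * 100
= 0.6831 * 100
= 68.31 %

68.31 %


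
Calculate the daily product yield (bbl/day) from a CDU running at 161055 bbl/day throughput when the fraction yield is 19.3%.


Crude throughput = 161055 bbl/day
Fraction yield = 19.3%
yield = throughput * fraction / 100
yield = 161055 * 19.3 / 100 = 31083.615

31083.615 bbl/day


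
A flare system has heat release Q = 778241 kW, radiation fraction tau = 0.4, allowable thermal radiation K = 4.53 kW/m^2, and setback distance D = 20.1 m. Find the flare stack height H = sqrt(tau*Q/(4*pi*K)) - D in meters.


tau*Q/(4*pi*K) = 0.4 * 778241 / (4 * pi * 4.53) = 5468.47
sqrt(5468.47) = 73.9491
H = 73.9491 - 20.1 = 53.85

53.85 m


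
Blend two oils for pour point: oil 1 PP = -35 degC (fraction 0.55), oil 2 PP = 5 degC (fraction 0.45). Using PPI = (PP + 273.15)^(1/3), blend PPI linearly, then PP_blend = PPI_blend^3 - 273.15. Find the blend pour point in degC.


PPI_1 = (-35 + 273.15)^(1/3) = 6.198456
PPI_2 = (5 + 273.15)^(1/3) = 6.527693
PPI_blend = 0.55 * 6.198456 + 0.45 * 6.527693 = 6.346613
PP_blend = 6.346613^3 - 273.15 = 255.6384 - 273.15 = -17.51

-17.51 degC


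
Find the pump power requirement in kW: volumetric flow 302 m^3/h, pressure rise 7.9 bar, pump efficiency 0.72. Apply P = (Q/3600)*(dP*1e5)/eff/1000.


Q = 302 / 3600 = 0.0838889 m^3/s
P = 0.0838889 * (7.9 * 1e5) / 0.72 / 1000 = 92.04

92.04 kW


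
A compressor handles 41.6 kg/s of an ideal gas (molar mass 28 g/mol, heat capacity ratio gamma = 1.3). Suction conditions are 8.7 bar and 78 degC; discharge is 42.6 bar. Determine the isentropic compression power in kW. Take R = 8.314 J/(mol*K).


Isentropic work: W = m*(gamma/(gamma-1))*(R*T1/MW)*((P2/P1)^((gamma-1)/gamma) - 1)
T1 = 78 + 273.15 = 351.15 K
Pressure ratio = 42.6 / 8.7 = 4.89655
Exponent = (1.3 - 1)/1.3 = 0.230769
(P2/P1)^exp - 1 = 4.89655^0.230769 - 1 = 0.442797
W = 41.6 * 1.3 / 0.3 * 8.314 * 351.15 / 28 * 0.442797 = 8323

8323 kW


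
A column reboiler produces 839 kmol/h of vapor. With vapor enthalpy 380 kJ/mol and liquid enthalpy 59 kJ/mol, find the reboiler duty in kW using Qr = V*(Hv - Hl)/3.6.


Qr = 839 * (380 - 59) / 3.6 = 839 * 321 / 3.6 = 74810

74810 kW


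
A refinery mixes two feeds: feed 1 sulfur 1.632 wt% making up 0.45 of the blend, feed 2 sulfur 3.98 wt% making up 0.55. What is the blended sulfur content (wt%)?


Linear sulfur blending: S_blend = x1*S1 + x2*S2
Contribution 1: 0.45 * 1.632 = 0.7344 wt%
Contribution 2: 0.55 * 3.98 = 2.189 wt%
S_blend = 0.7344 + 2.189 = 2.9234

2.9234 wt%


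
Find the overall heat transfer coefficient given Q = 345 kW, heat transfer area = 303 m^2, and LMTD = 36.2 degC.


From Q = U*A*LMTD, U = Q / (A * LMTD)
U = 345 / (303 * 36.2) = 345 / 10968.6 = 0.03145

0.03145 kW/(m^2*K)


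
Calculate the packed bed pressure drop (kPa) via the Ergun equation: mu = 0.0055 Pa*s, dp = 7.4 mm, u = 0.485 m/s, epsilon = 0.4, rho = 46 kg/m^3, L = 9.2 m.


dp = 7.4 mm = 0.0074 m
Viscous term = 150*0.0055*0.485*(1-0.4)^2 / (0.0074^2*0.4^3) = 41101.2
Inertial term = 1.75*46*0.485^2*(1-0.4) / (0.0074*0.4^3) = 23989.4
dP/L = 41101.2 + 23989.4 = 65090.6 Pa/m
dP = 65090.6 * 9.2 / 1000 = 598.8 kPa

598.8 kPa
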